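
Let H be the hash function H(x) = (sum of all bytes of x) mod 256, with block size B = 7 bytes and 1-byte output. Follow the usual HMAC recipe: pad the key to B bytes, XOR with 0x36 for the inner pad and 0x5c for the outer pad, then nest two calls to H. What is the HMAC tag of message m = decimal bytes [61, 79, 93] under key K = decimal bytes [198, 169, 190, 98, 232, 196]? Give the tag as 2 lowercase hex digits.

Key decimal bytes [198, 169, 190, 98, 232, 196] = c6 a9 be 62 e8 c4 is 6 bytes ≤ B = 7; zero-pad to 7 bytes: K' = c6 a9 be 62 e8 c4 00.
K' ⊕ ipad = f0 9f 88 54 de f2 36.  K' ⊕ opad = 9a f5 e2 3e b4 98 5c.
Inner input = (K'⊕ipad) ∥ m = f0 9f 88 54 de f2 36 ∥ 3d 4f 5d.
Inner hash: sum = 240+159+136+84+222+242+54+61+79+93 = 1370; mod 256 = 90 → 5a.
Outer input = (K'⊕opad) ∥ inner = 9a f5 e2 3e b4 98 5c ∥ 5a.
Outer hash (tag): sum = 154+245+226+62+180+152+92+90 = 1201; mod 256 = 177 → b1.

b1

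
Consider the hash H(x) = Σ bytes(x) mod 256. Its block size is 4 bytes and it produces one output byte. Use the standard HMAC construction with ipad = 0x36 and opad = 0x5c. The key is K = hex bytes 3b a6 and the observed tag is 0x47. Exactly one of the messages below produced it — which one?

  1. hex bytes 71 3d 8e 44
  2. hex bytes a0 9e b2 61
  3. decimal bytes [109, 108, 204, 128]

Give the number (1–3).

3

Key hex bytes 3b a6 is 2 bytes ≤ B = 4; zero-pad to 4 bytes: K' = 3b a6 00 00.
K' ⊕ ipad = 0d 90 36 36; K' ⊕ opad = 67 fa 5c 5c.
m1: inner = H(0d 90 36 36 71 3d 8e 44) = 89; tag = H(67 fa 5c 5c 89) = a2
m2: inner = H(0d 90 36 36 a0 9e b2 61) = 5a; tag = H(67 fa 5c 5c 5a) = 73
m3: inner = H(0d 90 36 36 6d 6c cc 80) = 2e; tag = H(67 fa 5c 5c 2e) = 47 ← matches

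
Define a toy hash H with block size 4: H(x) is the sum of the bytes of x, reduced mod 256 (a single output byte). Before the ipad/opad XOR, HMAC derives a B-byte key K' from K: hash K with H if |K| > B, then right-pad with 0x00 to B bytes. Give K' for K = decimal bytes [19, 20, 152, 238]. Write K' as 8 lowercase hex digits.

Key decimal bytes [19, 20, 152, 238] = 13 14 98 ee is exactly B = 4 bytes: K' = 13 14 98 ee.

131498ee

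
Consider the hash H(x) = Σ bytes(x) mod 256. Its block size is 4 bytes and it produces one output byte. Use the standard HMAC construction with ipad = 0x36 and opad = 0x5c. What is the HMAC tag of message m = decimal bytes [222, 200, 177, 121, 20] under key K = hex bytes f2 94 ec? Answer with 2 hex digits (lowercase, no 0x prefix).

Key hex bytes f2 94 ec is 3 bytes ≤ B = 4; zero-pad to 4 bytes: K' = f2 94 ec 00.
K' ⊕ ipad = c4 a2 da 36.  K' ⊕ opad = ae c8 b0 5c.
Inner input = (K'⊕ipad) ∥ m = c4 a2 da 36 ∥ de c8 b1 79 14.
Inner hash: sum = 196+162+218+54+222+200+177+121+20 = 1370; mod 256 = 90 → 5a.
Outer input = (K'⊕opad) ∥ inner = ae c8 b0 5c ∥ 5a.
Outer hash (tag): sum = 174+200+176+92+90 = 732; mod 256 = 220 → dc.

dc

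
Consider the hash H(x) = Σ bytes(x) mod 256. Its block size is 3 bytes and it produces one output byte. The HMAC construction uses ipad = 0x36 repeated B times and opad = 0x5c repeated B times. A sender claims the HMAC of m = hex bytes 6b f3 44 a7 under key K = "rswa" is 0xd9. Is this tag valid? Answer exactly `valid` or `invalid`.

Key "rswa" = 72 73 77 61 is 4 bytes > B = 3, so hash it first: H(key) = bd, then zero-pad to 3 bytes: K' = bd 00 00.
K' ⊕ ipad = 8b 36 36; K' ⊕ opad = e1 5c 5c.
Inner hash: sum = 139+54+54+107+243+68+167 = 832; mod 256 = 64 → 40.
Outer hash (recomputed tag): sum = 225+92+92+64 = 473; mod 256 = 217 → d9.
Recomputed tag = d9; claimed = d9 → match.

valid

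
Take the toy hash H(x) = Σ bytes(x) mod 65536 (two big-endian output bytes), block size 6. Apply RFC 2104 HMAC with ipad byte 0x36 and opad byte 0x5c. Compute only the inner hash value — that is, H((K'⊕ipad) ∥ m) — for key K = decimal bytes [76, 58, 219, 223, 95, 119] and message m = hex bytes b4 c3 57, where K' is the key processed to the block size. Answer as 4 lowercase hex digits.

Key decimal bytes [76, 58, 219, 223, 95, 119] = 4c 3a db df 5f 77 is exactly B = 6 bytes: K' = 4c 3a db df 5f 77.
K' ⊕ ipad = 7a 0c ed e9 69 41.
Inner input = 7a 0c ed e9 69 41 ∥ b4 c3 57.
Inner hash: sum = 122+12+237+233+105+65+180+195+87 = 1236 → 04 d4.

04d4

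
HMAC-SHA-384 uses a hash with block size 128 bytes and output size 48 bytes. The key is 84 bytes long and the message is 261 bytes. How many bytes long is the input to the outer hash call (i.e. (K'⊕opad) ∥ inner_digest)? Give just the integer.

176

Key is 84 ≤ 128 bytes, zero-padded: |K'| = 128.
Outer input = (K'⊕opad) ∥ H(inner) → 128 + 48 = 176 bytes.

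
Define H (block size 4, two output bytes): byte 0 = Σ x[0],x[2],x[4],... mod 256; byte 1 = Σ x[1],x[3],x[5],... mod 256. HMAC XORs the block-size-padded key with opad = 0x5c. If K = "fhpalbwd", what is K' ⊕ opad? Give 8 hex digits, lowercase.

Key "fhpalbwd" = 66 68 70 61 6c 62 77 64 is 8 bytes > B = 4, so hash it first: H(key) = b9 8f, then zero-pad to 4 bytes: K' = b9 8f 00 00.
XOR each byte with 0x5c: b9⊕5c=e5, 8f⊕5c=d3, 00⊕5c=5c, 00⊕5c=5c.

e5d35c5c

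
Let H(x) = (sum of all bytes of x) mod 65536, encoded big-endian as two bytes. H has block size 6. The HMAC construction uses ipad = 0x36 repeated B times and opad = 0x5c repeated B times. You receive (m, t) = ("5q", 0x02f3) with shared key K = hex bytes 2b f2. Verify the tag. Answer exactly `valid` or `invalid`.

invalid

Key hex bytes 2b f2 is 2 bytes ≤ B = 6; zero-pad to 6 bytes: K' = 2b f2 00 00 00 00.
K' ⊕ ipad = 1d c4 36 36 36 36; K' ⊕ opad = 77 ae 5c 5c 5c 5c.
Inner hash: sum = 29+196+54+54+54+54+53+113 = 607 → 02 5f.
Outer hash (recomputed tag): sum = 119+174+92+92+92+92+2+95 = 758 → 02 f6.
Recomputed tag = 02f6; claimed = 02f3 → mismatch.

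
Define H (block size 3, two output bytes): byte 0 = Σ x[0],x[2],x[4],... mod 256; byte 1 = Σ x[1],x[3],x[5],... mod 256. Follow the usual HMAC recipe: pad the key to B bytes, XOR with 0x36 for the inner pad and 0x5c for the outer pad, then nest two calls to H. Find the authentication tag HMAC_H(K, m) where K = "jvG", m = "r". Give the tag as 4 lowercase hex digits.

03f7

Key "jvG" = 6a 76 47 is exactly B = 3 bytes: K' = 6a 76 47.
K' ⊕ ipad = 5c 40 71.  K' ⊕ opad = 36 2a 1b.
Inner input = (K'⊕ipad) ∥ m = 5c 40 71 ∥ 72.
Inner hash: even-index sum = 205 mod 256 = 205; odd-index sum = 178 mod 256 = 178 → cd b2.
Outer input = (K'⊕opad) ∥ inner = 36 2a 1b ∥ cd b2.
Outer hash (tag): even-index sum = 259 mod 256 = 3; odd-index sum = 247 mod 256 = 247 → 03 f7.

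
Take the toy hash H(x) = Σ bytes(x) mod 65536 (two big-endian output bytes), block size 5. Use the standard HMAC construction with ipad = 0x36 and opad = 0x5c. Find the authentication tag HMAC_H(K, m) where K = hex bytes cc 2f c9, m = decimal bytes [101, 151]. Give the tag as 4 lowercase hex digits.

Key hex bytes cc 2f c9 is 3 bytes ≤ B = 5; zero-pad to 5 bytes: K' = cc 2f c9 00 00.
K' ⊕ ipad = fa 19 ff 36 36.  K' ⊕ opad = 90 73 95 5c 5c.
Inner input = (K'⊕ipad) ∥ m = fa 19 ff 36 36 ∥ 65 97.
Inner hash: sum = 250+25+255+54+54+101+151 = 890 → 03 7a.
Outer input = (K'⊕opad) ∥ inner = 90 73 95 5c 5c ∥ 03 7a.
Outer hash (tag): sum = 144+115+149+92+92+3+122 = 717 → 02 cd.

02cd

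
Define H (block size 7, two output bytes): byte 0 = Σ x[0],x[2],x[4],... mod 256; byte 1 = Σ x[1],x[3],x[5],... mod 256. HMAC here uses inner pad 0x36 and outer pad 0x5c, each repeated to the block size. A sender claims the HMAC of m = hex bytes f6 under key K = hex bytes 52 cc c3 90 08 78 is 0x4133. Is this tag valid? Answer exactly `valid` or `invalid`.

invalid

Key hex bytes 52 cc c3 90 08 78 is 6 bytes ≤ B = 7; zero-pad to 7 bytes: K' = 52 cc c3 90 08 78 00.
K' ⊕ ipad = 64 fa f5 a6 3e 4e 36; K' ⊕ opad = 0e 90 9f cc 54 24 5c.
Inner hash: even-index sum = 461 mod 256 = 205; odd-index sum = 740 mod 256 = 228 → cd e4.
Outer hash (recomputed tag): even-index sum = 577 mod 256 = 65; odd-index sum = 589 mod 256 = 77 → 41 4d.
Recomputed tag = 414d; claimed = 4133 → mismatch.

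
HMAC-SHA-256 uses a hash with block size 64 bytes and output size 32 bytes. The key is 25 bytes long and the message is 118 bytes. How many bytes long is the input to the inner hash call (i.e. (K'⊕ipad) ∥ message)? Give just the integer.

182

Key is 25 ≤ 64 bytes, zero-padded: |K'| = 64.
Inner input = (K'⊕ipad) ∥ m → 64 + 118 = 182 bytes.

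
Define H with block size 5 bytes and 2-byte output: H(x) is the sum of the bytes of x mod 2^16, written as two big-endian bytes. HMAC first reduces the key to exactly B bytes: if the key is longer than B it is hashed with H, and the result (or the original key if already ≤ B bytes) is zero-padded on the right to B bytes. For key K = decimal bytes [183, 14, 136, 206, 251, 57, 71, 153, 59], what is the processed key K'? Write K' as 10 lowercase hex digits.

|K| = 9 > B = 5, so first hash the key.
H(K): sum = 183+14+136+206+251+57+71+153+59 = 1130 → 04 6a.
Zero-pad H(K) = 04 6a to 5 bytes: K' = 04 6a 00 00 00.

046a000000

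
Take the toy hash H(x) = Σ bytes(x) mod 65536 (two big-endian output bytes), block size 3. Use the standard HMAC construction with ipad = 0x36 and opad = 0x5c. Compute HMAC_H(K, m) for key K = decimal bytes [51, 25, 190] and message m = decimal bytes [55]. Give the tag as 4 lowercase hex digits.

0289

Key decimal bytes [51, 25, 190] = 33 19 be is exactly B = 3 bytes: K' = 33 19 be.
K' ⊕ ipad = 05 2f 88.  K' ⊕ opad = 6f 45 e2.
Inner input = (K'⊕ipad) ∥ m = 05 2f 88 ∥ 37.
Inner hash: sum = 5+47+136+55 = 243 → 00 f3.
Outer input = (K'⊕opad) ∥ inner = 6f 45 e2 ∥ 00 f3.
Outer hash (tag): sum = 111+69+226+0+243 = 649 → 02 89.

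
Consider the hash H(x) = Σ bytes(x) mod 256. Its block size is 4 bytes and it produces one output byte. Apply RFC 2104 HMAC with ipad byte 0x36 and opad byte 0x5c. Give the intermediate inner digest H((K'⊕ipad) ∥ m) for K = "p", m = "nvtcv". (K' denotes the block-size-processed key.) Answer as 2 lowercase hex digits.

Key "p" = 70 is 1 byte ≤ B = 4; zero-pad to 4 bytes: K' = 70 00 00 00.
K' ⊕ ipad = 46 36 36 36.
Inner input = 46 36 36 36 ∥ 6e 76 74 63 76.
Inner hash: sum = 70+54+54+54+110+118+116+99+118 = 793; mod 256 = 25 → 19.

19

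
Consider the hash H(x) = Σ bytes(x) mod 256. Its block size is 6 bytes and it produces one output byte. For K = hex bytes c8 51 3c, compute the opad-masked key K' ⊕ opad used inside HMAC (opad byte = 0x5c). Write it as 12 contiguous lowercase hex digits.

Key hex bytes c8 51 3c is 3 bytes ≤ B = 6; zero-pad to 6 bytes: K' = c8 51 3c 00 00 00.
XOR each byte with 0x5c: c8⊕5c=94, 51⊕5c=0d, 3c⊕5c=60, 00⊕5c=5c, 00⊕5c=5c, 00⊕5c=5c.

940d605c5c5c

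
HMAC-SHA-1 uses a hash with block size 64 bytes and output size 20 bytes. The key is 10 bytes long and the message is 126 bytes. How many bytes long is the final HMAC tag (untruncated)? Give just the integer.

20

The tag is one SHA-1 digest: 20 bytes.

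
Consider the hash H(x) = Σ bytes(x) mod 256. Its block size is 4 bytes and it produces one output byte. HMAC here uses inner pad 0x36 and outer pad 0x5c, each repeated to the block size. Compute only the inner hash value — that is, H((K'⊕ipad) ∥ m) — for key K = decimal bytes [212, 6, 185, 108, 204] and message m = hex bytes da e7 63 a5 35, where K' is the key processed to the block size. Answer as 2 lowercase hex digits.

9d

Key decimal bytes [212, 6, 185, 108, 204] = d4 06 b9 6c cc is 5 bytes > B = 4, so hash it first: H(key) = cb, then zero-pad to 4 bytes: K' = cb 00 00 00.
K' ⊕ ipad = fd 36 36 36.
Inner input = fd 36 36 36 ∥ da e7 63 a5 35.
Inner hash: sum = 253+54+54+54+218+231+99+165+53 = 1181; mod 256 = 157 → 9d.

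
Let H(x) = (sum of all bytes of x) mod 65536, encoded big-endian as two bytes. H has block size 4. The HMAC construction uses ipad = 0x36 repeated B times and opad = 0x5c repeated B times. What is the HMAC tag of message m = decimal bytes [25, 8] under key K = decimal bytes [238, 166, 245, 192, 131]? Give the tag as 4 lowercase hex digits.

Key decimal bytes [238, 166, 245, 192, 131] = ee a6 f5 c0 83 is 5 bytes > B = 4, so hash it first: H(key) = 03 cc, then zero-pad to 4 bytes: K' = 03 cc 00 00.
K' ⊕ ipad = 35 fa 36 36.  K' ⊕ opad = 5f 90 5c 5c.
Inner input = (K'⊕ipad) ∥ m = 35 fa 36 36 ∥ 19 08.
Inner hash: sum = 53+250+54+54+25+8 = 444 → 01 bc.
Outer input = (K'⊕opad) ∥ inner = 5f 90 5c 5c ∥ 01 bc.
Outer hash (tag): sum = 95+144+92+92+1+188 = 612 → 02 64.

0264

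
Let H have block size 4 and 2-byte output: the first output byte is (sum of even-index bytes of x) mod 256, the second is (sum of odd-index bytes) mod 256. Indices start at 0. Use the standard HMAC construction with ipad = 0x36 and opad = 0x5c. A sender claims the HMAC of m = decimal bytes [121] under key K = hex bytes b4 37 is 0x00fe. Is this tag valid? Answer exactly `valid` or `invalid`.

invalid

Key hex bytes b4 37 is 2 bytes ≤ B = 4; zero-pad to 4 bytes: K' = b4 37 00 00.
K' ⊕ ipad = 82 01 36 36; K' ⊕ opad = e8 6b 5c 5c.
Inner hash: even-index sum = 305 mod 256 = 49; odd-index sum = 55 mod 256 = 55 → 31 37.
Outer hash (recomputed tag): even-index sum = 373 mod 256 = 117; odd-index sum = 254 mod 256 = 254 → 75 fe.
Recomputed tag = 75fe; claimed = 00fe → mismatch.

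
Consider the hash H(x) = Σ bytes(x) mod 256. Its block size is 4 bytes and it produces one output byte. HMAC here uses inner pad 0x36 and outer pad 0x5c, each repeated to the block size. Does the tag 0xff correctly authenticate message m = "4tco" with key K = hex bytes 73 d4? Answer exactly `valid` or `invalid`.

invalid

Key hex bytes 73 d4 is 2 bytes ≤ B = 4; zero-pad to 4 bytes: K' = 73 d4 00 00.
K' ⊕ ipad = 45 e2 36 36; K' ⊕ opad = 2f 88 5c 5c.
Inner hash: sum = 69+226+54+54+52+116+99+111 = 781; mod 256 = 13 → 0d.
Outer hash (recomputed tag): sum = 47+136+92+92+13 = 380; mod 256 = 124 → 7c.
Recomputed tag = 7c; claimed = ff → mismatch.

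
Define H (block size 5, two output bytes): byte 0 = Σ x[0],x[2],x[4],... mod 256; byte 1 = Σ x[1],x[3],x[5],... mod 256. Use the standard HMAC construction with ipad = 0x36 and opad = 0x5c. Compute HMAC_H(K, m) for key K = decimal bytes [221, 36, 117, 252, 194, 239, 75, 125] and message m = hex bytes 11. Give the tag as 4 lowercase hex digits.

bc01

Key decimal bytes [221, 36, 117, 252, 194, 239, 75, 125] = dd 24 75 fc c2 ef 4b 7d is 8 bytes > B = 5, so hash it first: H(key) = 5f 8c, then zero-pad to 5 bytes: K' = 5f 8c 00 00 00.
K' ⊕ ipad = 69 ba 36 36 36.  K' ⊕ opad = 03 d0 5c 5c 5c.
Inner input = (K'⊕ipad) ∥ m = 69 ba 36 36 36 ∥ 11.
Inner hash: even-index sum = 213 mod 256 = 213; odd-index sum = 257 mod 256 = 1 → d5 01.
Outer input = (K'⊕opad) ∥ inner = 03 d0 5c 5c 5c ∥ d5 01.
Outer hash (tag): even-index sum = 188 mod 256 = 188; odd-index sum = 513 mod 256 = 1 → bc 01.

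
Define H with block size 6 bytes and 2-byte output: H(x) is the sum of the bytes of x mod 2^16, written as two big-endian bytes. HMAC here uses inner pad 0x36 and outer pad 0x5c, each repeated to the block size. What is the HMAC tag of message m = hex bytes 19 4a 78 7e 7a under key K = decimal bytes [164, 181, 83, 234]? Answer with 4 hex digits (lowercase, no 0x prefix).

03f7

Key decimal bytes [164, 181, 83, 234] = a4 b5 53 ea is 4 bytes ≤ B = 6; zero-pad to 6 bytes: K' = a4 b5 53 ea 00 00.
K' ⊕ ipad = 92 83 65 dc 36 36.  K' ⊕ opad = f8 e9 0f b6 5c 5c.
Inner input = (K'⊕ipad) ∥ m = 92 83 65 dc 36 36 ∥ 19 4a 78 7e 7a.
Inner hash: sum = 146+131+101+220+54+54+25+74+120+126+122 = 1173 → 04 95.
Outer input = (K'⊕opad) ∥ inner = f8 e9 0f b6 5c 5c ∥ 04 95.
Outer hash (tag): sum = 248+233+15+182+92+92+4+149 = 1015 → 03 f7.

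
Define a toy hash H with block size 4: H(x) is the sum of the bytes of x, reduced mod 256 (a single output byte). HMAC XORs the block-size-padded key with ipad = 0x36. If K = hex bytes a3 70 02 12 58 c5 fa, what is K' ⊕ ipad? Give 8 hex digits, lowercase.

08363636

Key hex bytes a3 70 02 12 58 c5 fa is 7 bytes > B = 4, so hash it first: H(key) = 3e, then zero-pad to 4 bytes: K' = 3e 00 00 00.
XOR each byte with 0x36: 3e⊕36=08, 00⊕36=36, 00⊕36=36, 00⊕36=36.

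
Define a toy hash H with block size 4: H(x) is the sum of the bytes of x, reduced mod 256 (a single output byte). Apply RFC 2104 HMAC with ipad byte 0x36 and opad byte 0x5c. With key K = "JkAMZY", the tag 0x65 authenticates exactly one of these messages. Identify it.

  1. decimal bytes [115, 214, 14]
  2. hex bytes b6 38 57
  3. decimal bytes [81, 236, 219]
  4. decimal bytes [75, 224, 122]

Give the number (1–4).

2

Key "JkAMZY" = 4a 6b 41 4d 5a 59 is 6 bytes > B = 4, so hash it first: H(key) = f6, then zero-pad to 4 bytes: K' = f6 00 00 00.
K' ⊕ ipad = c0 36 36 36; K' ⊕ opad = aa 5c 5c 5c.
m1: inner = H(c0 36 36 36 73 d6 0e) = b9; tag = H(aa 5c 5c 5c b9) = 77
m2: inner = H(c0 36 36 36 b6 38 57) = a7; tag = H(aa 5c 5c 5c a7) = 65 ← matches
m3: inner = H(c0 36 36 36 51 ec db) = 7a; tag = H(aa 5c 5c 5c 7a) = 38
m4: inner = H(c0 36 36 36 4b e0 7a) = 07; tag = H(aa 5c 5c 5c 07) = c5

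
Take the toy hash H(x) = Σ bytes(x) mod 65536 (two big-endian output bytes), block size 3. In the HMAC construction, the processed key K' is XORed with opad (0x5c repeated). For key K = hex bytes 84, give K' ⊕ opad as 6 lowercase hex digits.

Key hex bytes 84 is 1 byte ≤ B = 3; zero-pad to 3 bytes: K' = 84 00 00.
XOR each byte with 0x5c: 84⊕5c=d8, 00⊕5c=5c, 00⊕5c=5c.

d85c5c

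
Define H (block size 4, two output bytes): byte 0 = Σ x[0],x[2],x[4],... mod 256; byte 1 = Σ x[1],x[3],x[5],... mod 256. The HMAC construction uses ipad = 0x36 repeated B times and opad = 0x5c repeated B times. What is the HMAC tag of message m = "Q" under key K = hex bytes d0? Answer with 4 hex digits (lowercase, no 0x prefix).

Key hex bytes d0 is 1 byte ≤ B = 4; zero-pad to 4 bytes: K' = d0 00 00 00.
K' ⊕ ipad = e6 36 36 36.  K' ⊕ opad = 8c 5c 5c 5c.
Inner input = (K'⊕ipad) ∥ m = e6 36 36 36 ∥ 51.
Inner hash: even-index sum = 365 mod 256 = 109; odd-index sum = 108 mod 256 = 108 → 6d 6c.
Outer input = (K'⊕opad) ∥ inner = 8c 5c 5c 5c ∥ 6d 6c.
Outer hash (tag): even-index sum = 341 mod 256 = 85; odd-index sum = 292 mod 256 = 36 → 55 24.

5524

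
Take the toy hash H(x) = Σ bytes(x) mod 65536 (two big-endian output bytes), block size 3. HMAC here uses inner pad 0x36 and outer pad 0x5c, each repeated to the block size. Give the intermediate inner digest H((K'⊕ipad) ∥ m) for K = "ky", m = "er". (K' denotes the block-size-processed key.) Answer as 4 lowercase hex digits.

Key "ky" = 6b 79 is 2 bytes ≤ B = 3; zero-pad to 3 bytes: K' = 6b 79 00.
K' ⊕ ipad = 5d 4f 36.
Inner input = 5d 4f 36 ∥ 65 72.
Inner hash: sum = 93+79+54+101+114 = 441 → 01 b9.

01b9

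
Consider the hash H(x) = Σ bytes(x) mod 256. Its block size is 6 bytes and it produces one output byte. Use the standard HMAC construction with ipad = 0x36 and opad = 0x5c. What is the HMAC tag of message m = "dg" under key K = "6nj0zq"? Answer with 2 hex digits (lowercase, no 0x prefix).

a9

Key "6nj0zq" = 36 6e 6a 30 7a 71 is exactly B = 6 bytes: K' = 36 6e 6a 30 7a 71.
K' ⊕ ipad = 00 58 5c 06 4c 47.  K' ⊕ opad = 6a 32 36 6c 26 2d.
Inner input = (K'⊕ipad) ∥ m = 00 58 5c 06 4c 47 ∥ 64 67.
Inner hash: sum = 0+88+92+6+76+71+100+103 = 536; mod 256 = 24 → 18.
Outer input = (K'⊕opad) ∥ inner = 6a 32 36 6c 26 2d ∥ 18.
Outer hash (tag): sum = 106+50+54+108+38+45+24 = 425; mod 256 = 169 → a9.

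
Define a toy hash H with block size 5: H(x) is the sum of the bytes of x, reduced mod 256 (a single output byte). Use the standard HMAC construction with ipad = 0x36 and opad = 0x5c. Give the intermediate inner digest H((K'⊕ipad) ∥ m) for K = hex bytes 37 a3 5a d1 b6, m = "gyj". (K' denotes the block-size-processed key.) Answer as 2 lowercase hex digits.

Key hex bytes 37 a3 5a d1 b6 is exactly B = 5 bytes: K' = 37 a3 5a d1 b6.
K' ⊕ ipad = 01 95 6c e7 80.
Inner input = 01 95 6c e7 80 ∥ 67 79 6a.
Inner hash: sum = 1+149+108+231+128+103+121+106 = 947; mod 256 = 179 → b3.

b3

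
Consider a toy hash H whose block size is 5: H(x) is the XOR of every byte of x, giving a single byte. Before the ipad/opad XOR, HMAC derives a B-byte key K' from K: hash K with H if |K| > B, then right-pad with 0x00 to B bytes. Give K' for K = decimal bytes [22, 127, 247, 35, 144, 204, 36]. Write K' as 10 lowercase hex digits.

c500000000

|K| = 7 > B = 5, so first hash the key.
H(K): XOR 16⊕7f⊕f7⊕23⊕90⊕cc⊕24 = c5.
Zero-pad H(K) = c5 to 5 bytes: K' = c5 00 00 00 00.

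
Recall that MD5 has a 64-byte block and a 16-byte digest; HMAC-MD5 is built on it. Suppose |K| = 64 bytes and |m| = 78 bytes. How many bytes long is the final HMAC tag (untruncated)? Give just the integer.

The tag is one MD5 digest: 16 bytes.

16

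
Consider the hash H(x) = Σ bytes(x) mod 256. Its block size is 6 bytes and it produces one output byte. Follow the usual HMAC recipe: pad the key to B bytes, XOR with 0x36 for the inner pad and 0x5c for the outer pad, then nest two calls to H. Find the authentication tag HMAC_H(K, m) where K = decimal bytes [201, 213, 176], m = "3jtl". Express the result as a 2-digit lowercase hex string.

a5

Key decimal bytes [201, 213, 176] = c9 d5 b0 is 3 bytes ≤ B = 6; zero-pad to 6 bytes: K' = c9 d5 b0 00 00 00.
K' ⊕ ipad = ff e3 86 36 36 36.  K' ⊕ opad = 95 89 ec 5c 5c 5c.
Inner input = (K'⊕ipad) ∥ m = ff e3 86 36 36 36 ∥ 33 6a 74 6c.
Inner hash: sum = 255+227+134+54+54+54+51+106+116+108 = 1159; mod 256 = 135 → 87.
Outer input = (K'⊕opad) ∥ inner = 95 89 ec 5c 5c 5c ∥ 87.
Outer hash (tag): sum = 149+137+236+92+92+92+135 = 933; mod 256 = 165 → a5.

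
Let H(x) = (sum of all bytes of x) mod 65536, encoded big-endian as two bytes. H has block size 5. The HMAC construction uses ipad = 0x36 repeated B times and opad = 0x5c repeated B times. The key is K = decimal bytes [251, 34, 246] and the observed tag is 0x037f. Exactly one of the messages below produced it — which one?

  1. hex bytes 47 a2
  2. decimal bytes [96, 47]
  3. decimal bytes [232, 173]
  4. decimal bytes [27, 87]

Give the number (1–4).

Key decimal bytes [251, 34, 246] = fb 22 f6 is 3 bytes ≤ B = 5; zero-pad to 5 bytes: K' = fb 22 f6 00 00.
K' ⊕ ipad = cd 14 c0 36 36; K' ⊕ opad = a7 7e aa 5c 5c.
m1: inner = H(cd 14 c0 36 36 47 a2) = 02 f6; tag = H(a7 7e aa 5c 5c 02 f6) = 037f ← matches
m2: inner = H(cd 14 c0 36 36 60 2f) = 02 9c; tag = H(a7 7e aa 5c 5c 02 9c) = 0325
m3: inner = H(cd 14 c0 36 36 e8 ad) = 03 a2; tag = H(a7 7e aa 5c 5c 03 a2) = 032c
m4: inner = H(cd 14 c0 36 36 1b 57) = 02 7f; tag = H(a7 7e aa 5c 5c 02 7f) = 0308

1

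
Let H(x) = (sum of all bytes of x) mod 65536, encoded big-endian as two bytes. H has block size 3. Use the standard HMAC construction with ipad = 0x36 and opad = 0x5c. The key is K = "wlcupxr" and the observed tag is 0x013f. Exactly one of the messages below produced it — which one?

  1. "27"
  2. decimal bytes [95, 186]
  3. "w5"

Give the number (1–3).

Key "wlcupxr" = 77 6c 63 75 70 78 72 is 7 bytes > B = 3, so hash it first: H(key) = 03 15, then zero-pad to 3 bytes: K' = 03 15 00.
K' ⊕ ipad = 35 23 36; K' ⊕ opad = 5f 49 5c.
m1: inner = H(35 23 36 32 37) = 00 f7; tag = H(5f 49 5c 00 f7) = 01fb
m2: inner = H(35 23 36 5f ba) = 01 a7; tag = H(5f 49 5c 01 a7) = 01ac
m3: inner = H(35 23 36 77 35) = 01 3a; tag = H(5f 49 5c 01 3a) = 013f ← matches

3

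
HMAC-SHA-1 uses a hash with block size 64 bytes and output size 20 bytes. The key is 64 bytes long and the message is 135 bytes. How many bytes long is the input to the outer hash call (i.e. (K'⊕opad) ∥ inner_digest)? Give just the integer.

84

Key is 64 ≤ 64 bytes, zero-padded: |K'| = 64.
Outer input = (K'⊕opad) ∥ H(inner) → 64 + 20 = 84 bytes.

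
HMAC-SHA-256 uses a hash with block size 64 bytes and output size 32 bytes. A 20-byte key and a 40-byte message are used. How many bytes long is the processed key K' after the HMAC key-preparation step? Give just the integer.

64

Key is 20 ≤ 64 bytes, zero-padded: |K'| = 64.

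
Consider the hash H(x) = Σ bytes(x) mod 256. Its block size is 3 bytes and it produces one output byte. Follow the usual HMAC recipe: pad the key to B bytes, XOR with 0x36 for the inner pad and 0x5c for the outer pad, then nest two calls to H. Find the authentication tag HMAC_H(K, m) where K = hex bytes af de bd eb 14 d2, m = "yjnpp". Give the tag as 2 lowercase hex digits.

Key hex bytes af de bd eb 14 d2 is 6 bytes > B = 3, so hash it first: H(key) = 1b, then zero-pad to 3 bytes: K' = 1b 00 00.
K' ⊕ ipad = 2d 36 36.  K' ⊕ opad = 47 5c 5c.
Inner input = (K'⊕ipad) ∥ m = 2d 36 36 ∥ 79 6a 6e 70 70.
Inner hash: sum = 45+54+54+121+106+110+112+112 = 714; mod 256 = 202 → ca.
Outer input = (K'⊕opad) ∥ inner = 47 5c 5c ∥ ca.
Outer hash (tag): sum = 71+92+92+202 = 457; mod 256 = 201 → c9.

c9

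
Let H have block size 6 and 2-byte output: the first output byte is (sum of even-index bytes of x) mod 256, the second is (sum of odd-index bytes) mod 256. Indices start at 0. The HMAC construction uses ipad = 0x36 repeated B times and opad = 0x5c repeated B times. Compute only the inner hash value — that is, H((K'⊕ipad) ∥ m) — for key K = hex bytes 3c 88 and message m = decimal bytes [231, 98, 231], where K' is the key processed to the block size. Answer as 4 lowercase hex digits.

448c

Key hex bytes 3c 88 is 2 bytes ≤ B = 6; zero-pad to 6 bytes: K' = 3c 88 00 00 00 00.
K' ⊕ ipad = 0a be 36 36 36 36.
Inner input = 0a be 36 36 36 36 ∥ e7 62 e7.
Inner hash: even-index sum = 580 mod 256 = 68; odd-index sum = 396 mod 256 = 140 → 44 8c.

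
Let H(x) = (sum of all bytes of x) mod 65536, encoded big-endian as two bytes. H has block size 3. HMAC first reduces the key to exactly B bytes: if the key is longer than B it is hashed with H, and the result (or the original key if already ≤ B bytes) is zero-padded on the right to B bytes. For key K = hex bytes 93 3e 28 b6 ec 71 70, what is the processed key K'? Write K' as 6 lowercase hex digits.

|K| = 7 > B = 3, so first hash the key.
H(K): sum = 147+62+40+182+236+113+112 = 892 → 03 7c.
Zero-pad H(K) = 03 7c to 3 bytes: K' = 03 7c 00.

037c00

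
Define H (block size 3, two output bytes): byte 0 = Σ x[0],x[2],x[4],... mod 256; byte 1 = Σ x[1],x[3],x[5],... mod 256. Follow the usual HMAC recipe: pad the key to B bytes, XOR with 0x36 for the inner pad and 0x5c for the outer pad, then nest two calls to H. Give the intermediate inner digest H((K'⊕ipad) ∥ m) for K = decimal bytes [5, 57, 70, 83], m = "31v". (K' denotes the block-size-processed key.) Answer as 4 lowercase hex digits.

Key decimal bytes [5, 57, 70, 83] = 05 39 46 53 is 4 bytes > B = 3, so hash it first: H(key) = 4b 8c, then zero-pad to 3 bytes: K' = 4b 8c 00.
K' ⊕ ipad = 7d ba 36.
Inner input = 7d ba 36 ∥ 33 31 76.
Inner hash: even-index sum = 228 mod 256 = 228; odd-index sum = 355 mod 256 = 99 → e4 63.

e463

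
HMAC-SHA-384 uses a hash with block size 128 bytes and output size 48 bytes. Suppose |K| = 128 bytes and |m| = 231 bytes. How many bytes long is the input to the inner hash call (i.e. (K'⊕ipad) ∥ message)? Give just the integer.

Key is 128 ≤ 128 bytes, zero-padded: |K'| = 128.
Inner input = (K'⊕ipad) ∥ m → 128 + 231 = 359 bytes.

359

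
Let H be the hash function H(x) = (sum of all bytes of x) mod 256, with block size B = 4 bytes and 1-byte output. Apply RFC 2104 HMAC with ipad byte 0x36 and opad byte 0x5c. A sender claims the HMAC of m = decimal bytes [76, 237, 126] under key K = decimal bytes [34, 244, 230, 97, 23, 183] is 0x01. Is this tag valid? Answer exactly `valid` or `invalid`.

valid

Key decimal bytes [34, 244, 230, 97, 23, 183] = 22 f4 e6 61 17 b7 is 6 bytes > B = 4, so hash it first: H(key) = 2b, then zero-pad to 4 bytes: K' = 2b 00 00 00.
K' ⊕ ipad = 1d 36 36 36; K' ⊕ opad = 77 5c 5c 5c.
Inner hash: sum = 29+54+54+54+76+237+126 = 630; mod 256 = 118 → 76.
Outer hash (recomputed tag): sum = 119+92+92+92+118 = 513; mod 256 = 1 → 01.
Recomputed tag = 01; claimed = 01 → match.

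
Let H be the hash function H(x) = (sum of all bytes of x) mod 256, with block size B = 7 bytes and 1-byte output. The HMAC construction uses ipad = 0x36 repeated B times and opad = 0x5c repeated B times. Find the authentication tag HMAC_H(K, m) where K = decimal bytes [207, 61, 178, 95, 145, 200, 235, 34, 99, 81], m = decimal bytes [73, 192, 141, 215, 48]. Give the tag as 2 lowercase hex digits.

75

Key decimal bytes [207, 61, 178, 95, 145, 200, 235, 34, 99, 81] = cf 3d b2 5f 91 c8 eb 22 63 51 is 10 bytes > B = 7, so hash it first: H(key) = 37, then zero-pad to 7 bytes: K' = 37 00 00 00 00 00 00.
K' ⊕ ipad = 01 36 36 36 36 36 36.  K' ⊕ opad = 6b 5c 5c 5c 5c 5c 5c.
Inner input = (K'⊕ipad) ∥ m = 01 36 36 36 36 36 36 ∥ 49 c0 8d d7 30.
Inner hash: sum = 1+54+54+54+54+54+54+73+192+141+215+48 = 994; mod 256 = 226 → e2.
Outer input = (K'⊕opad) ∥ inner = 6b 5c 5c 5c 5c 5c 5c ∥ e2.
Outer hash (tag): sum = 107+92+92+92+92+92+92+226 = 885; mod 256 = 117 → 75.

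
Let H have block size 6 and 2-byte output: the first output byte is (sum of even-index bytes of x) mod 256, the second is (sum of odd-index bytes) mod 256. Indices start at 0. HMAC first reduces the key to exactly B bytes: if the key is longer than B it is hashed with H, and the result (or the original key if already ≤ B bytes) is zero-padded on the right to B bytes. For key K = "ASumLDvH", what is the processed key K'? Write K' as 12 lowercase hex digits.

|K| = 8 > B = 6, so first hash the key.
H(K): even-index sum = 376 mod 256 = 120; odd-index sum = 332 mod 256 = 76 → 78 4c.
Zero-pad H(K) = 78 4c to 6 bytes: K' = 78 4c 00 00 00 00.

784c00000000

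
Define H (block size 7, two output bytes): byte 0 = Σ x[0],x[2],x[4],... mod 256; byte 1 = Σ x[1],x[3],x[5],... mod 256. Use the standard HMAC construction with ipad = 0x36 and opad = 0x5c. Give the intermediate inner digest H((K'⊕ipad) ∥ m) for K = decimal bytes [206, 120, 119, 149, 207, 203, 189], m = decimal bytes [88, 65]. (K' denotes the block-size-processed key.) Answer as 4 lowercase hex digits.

Key decimal bytes [206, 120, 119, 149, 207, 203, 189] = ce 78 77 95 cf cb bd is exactly B = 7 bytes: K' = ce 78 77 95 cf cb bd.
K' ⊕ ipad = f8 4e 41 a3 f9 fd 8b.
Inner input = f8 4e 41 a3 f9 fd 8b ∥ 58 41.
Inner hash: even-index sum = 766 mod 256 = 254; odd-index sum = 582 mod 256 = 70 → fe 46.

fe46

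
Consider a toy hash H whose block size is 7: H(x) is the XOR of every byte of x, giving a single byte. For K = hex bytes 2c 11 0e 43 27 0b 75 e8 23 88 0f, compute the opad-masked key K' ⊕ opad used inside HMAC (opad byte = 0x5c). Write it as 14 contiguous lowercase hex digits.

Key hex bytes 2c 11 0e 43 27 0b 75 e8 23 88 0f is 11 bytes > B = 7, so hash it first: H(key) = 65, then zero-pad to 7 bytes: K' = 65 00 00 00 00 00 00.
XOR each byte with 0x5c: 65⊕5c=39, 00⊕5c=5c, 00⊕5c=5c, 00⊕5c=5c, 00⊕5c=5c, 00⊕5c=5c, 00⊕5c=5c.

395c5c5c5c5c5c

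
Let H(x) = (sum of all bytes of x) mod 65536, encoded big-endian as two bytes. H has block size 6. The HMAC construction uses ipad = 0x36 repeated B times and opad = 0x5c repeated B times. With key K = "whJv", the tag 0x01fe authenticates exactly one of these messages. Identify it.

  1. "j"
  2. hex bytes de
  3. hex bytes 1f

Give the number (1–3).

2

Key "whJv" = 77 68 4a 76 is 4 bytes ≤ B = 6; zero-pad to 6 bytes: K' = 77 68 4a 76 00 00.
K' ⊕ ipad = 41 5e 7c 40 36 36; K' ⊕ opad = 2b 34 16 2a 5c 5c.
m1: inner = H(41 5e 7c 40 36 36 6a) = 02 31; tag = H(2b 34 16 2a 5c 5c 02 31) = 018a
m2: inner = H(41 5e 7c 40 36 36 de) = 02 a5; tag = H(2b 34 16 2a 5c 5c 02 a5) = 01fe ← matches
m3: inner = H(41 5e 7c 40 36 36 1f) = 01 e6; tag = H(2b 34 16 2a 5c 5c 01 e6) = 023e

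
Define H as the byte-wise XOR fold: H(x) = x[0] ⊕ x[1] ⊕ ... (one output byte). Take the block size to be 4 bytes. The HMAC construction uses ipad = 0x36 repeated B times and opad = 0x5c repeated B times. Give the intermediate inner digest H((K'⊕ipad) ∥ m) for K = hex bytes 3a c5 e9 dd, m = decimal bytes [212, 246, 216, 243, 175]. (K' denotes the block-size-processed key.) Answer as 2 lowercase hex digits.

6d

Key hex bytes 3a c5 e9 dd is exactly B = 4 bytes: K' = 3a c5 e9 dd.
K' ⊕ ipad = 0c f3 df eb.
Inner input = 0c f3 df eb ∥ d4 f6 d8 f3 af.
Inner hash: XOR 0c⊕f3⊕df⊕eb⊕d4⊕f6⊕d8⊕f3⊕af = 6d.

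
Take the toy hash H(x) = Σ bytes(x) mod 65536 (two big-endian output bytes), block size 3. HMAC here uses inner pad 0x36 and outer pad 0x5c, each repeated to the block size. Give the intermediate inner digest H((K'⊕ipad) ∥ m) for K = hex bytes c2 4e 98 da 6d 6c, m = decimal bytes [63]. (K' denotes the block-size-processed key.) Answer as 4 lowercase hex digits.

0117

Key hex bytes c2 4e 98 da 6d 6c is 6 bytes > B = 3, so hash it first: H(key) = 03 5b, then zero-pad to 3 bytes: K' = 03 5b 00.
K' ⊕ ipad = 35 6d 36.
Inner input = 35 6d 36 ∥ 3f.
Inner hash: sum = 53+109+54+63 = 279 → 01 17.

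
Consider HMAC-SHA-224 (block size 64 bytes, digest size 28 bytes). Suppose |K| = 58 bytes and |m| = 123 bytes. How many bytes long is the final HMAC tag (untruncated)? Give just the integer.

28

The tag is one SHA-224 digest: 28 bytes.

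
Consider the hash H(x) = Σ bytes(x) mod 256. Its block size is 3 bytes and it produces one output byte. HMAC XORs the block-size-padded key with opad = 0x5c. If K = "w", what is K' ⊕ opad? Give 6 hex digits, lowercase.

2b5c5c

Key "w" = 77 is 1 byte ≤ B = 3; zero-pad to 3 bytes: K' = 77 00 00.
XOR each byte with 0x5c: 77⊕5c=2b, 00⊕5c=5c, 00⊕5c=5c.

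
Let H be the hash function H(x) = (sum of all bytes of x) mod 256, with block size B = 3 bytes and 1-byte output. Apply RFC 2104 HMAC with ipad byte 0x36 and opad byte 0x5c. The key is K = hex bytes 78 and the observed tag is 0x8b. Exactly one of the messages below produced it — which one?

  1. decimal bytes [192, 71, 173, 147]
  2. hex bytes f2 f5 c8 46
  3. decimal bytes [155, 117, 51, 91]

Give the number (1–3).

2

Key hex bytes 78 is 1 byte ≤ B = 3; zero-pad to 3 bytes: K' = 78 00 00.
K' ⊕ ipad = 4e 36 36; K' ⊕ opad = 24 5c 5c.
m1: inner = H(4e 36 36 c0 47 ad 93) = 01; tag = H(24 5c 5c 01) = dd
m2: inner = H(4e 36 36 f2 f5 c8 46) = af; tag = H(24 5c 5c af) = 8b ← matches
m3: inner = H(4e 36 36 9b 75 33 5b) = 58; tag = H(24 5c 5c 58) = 34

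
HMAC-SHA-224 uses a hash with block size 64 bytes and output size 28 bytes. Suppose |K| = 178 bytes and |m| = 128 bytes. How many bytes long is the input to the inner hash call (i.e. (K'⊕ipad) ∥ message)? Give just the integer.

Key is 178 > 64 bytes, so it is hashed to 28 bytes then zero-padded to 64: |K'| = 64.
Inner input = (K'⊕ipad) ∥ m → 64 + 128 = 192 bytes.

192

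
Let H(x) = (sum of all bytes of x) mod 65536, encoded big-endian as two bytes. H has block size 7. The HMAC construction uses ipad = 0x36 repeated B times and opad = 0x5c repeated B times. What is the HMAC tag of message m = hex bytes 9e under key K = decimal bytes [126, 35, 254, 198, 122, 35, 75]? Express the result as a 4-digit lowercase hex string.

Key decimal bytes [126, 35, 254, 198, 122, 35, 75] = 7e 23 fe c6 7a 23 4b is exactly B = 7 bytes: K' = 7e 23 fe c6 7a 23 4b.
K' ⊕ ipad = 48 15 c8 f0 4c 15 7d.  K' ⊕ opad = 22 7f a2 9a 26 7f 17.
Inner input = (K'⊕ipad) ∥ m = 48 15 c8 f0 4c 15 7d ∥ 9e.
Inner hash: sum = 72+21+200+240+76+21+125+158 = 913 → 03 91.
Outer input = (K'⊕opad) ∥ inner = 22 7f a2 9a 26 7f 17 ∥ 03 91.
Outer hash (tag): sum = 34+127+162+154+38+127+23+3+145 = 813 → 03 2d.

032d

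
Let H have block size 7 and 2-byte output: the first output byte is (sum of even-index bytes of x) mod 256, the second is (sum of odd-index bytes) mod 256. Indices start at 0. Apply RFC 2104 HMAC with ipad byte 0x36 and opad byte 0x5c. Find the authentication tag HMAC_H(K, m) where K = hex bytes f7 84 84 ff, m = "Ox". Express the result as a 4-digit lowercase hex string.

Key hex bytes f7 84 84 ff is 4 bytes ≤ B = 7; zero-pad to 7 bytes: K' = f7 84 84 ff 00 00 00.
K' ⊕ ipad = c1 b2 b2 c9 36 36 36.  K' ⊕ opad = ab d8 d8 a3 5c 5c 5c.
Inner input = (K'⊕ipad) ∥ m = c1 b2 b2 c9 36 36 36 ∥ 4f 78.
Inner hash: even-index sum = 599 mod 256 = 87; odd-index sum = 512 mod 256 = 0 → 57 00.
Outer input = (K'⊕opad) ∥ inner = ab d8 d8 a3 5c 5c 5c ∥ 57 00.
Outer hash (tag): even-index sum = 571 mod 256 = 59; odd-index sum = 558 mod 256 = 46 → 3b 2e.

3b2e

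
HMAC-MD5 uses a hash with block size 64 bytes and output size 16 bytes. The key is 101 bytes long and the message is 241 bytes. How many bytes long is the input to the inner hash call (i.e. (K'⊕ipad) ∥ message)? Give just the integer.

Key is 101 > 64 bytes, so it is hashed to 16 bytes then zero-padded to 64: |K'| = 64.
Inner input = (K'⊕ipad) ∥ m → 64 + 241 = 305 bytes.

305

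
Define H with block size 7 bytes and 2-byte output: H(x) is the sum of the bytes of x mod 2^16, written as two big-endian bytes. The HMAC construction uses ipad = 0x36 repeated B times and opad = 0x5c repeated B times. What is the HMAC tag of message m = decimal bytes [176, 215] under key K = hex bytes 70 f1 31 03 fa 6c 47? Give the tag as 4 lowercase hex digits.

0301

Key hex bytes 70 f1 31 03 fa 6c 47 is exactly B = 7 bytes: K' = 70 f1 31 03 fa 6c 47.
K' ⊕ ipad = 46 c7 07 35 cc 5a 71.  K' ⊕ opad = 2c ad 6d 5f a6 30 1b.
Inner input = (K'⊕ipad) ∥ m = 46 c7 07 35 cc 5a 71 ∥ b0 d7.
Inner hash: sum = 70+199+7+53+204+90+113+176+215 = 1127 → 04 67.
Outer input = (K'⊕opad) ∥ inner = 2c ad 6d 5f a6 30 1b ∥ 04 67.
Outer hash (tag): sum = 44+173+109+95+166+48+27+4+103 = 769 → 03 01.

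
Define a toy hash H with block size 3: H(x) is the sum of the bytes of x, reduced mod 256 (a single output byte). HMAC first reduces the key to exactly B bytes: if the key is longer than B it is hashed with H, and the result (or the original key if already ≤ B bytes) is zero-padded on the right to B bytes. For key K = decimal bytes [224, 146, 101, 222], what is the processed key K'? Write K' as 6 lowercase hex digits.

|K| = 4 > B = 3, so first hash the key.
H(K): sum = 224+146+101+222 = 693; mod 256 = 181 → b5.
Zero-pad H(K) = b5 to 3 bytes: K' = b5 00 00.

b50000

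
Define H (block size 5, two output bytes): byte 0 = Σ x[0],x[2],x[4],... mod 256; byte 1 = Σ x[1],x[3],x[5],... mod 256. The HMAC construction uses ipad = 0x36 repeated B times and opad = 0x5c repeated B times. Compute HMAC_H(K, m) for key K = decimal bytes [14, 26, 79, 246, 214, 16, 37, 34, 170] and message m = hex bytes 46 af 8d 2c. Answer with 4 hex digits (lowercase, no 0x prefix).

Key decimal bytes [14, 26, 79, 246, 214, 16, 37, 34, 170] = 0e 1a 4f f6 d6 10 25 22 aa is 9 bytes > B = 5, so hash it first: H(key) = 02 42, then zero-pad to 5 bytes: K' = 02 42 00 00 00.
K' ⊕ ipad = 34 74 36 36 36.  K' ⊕ opad = 5e 1e 5c 5c 5c.
Inner input = (K'⊕ipad) ∥ m = 34 74 36 36 36 ∥ 46 af 8d 2c.
Inner hash: even-index sum = 379 mod 256 = 123; odd-index sum = 381 mod 256 = 125 → 7b 7d.
Outer input = (K'⊕opad) ∥ inner = 5e 1e 5c 5c 5c ∥ 7b 7d.
Outer hash (tag): even-index sum = 403 mod 256 = 147; odd-index sum = 245 mod 256 = 245 → 93 f5.

93f5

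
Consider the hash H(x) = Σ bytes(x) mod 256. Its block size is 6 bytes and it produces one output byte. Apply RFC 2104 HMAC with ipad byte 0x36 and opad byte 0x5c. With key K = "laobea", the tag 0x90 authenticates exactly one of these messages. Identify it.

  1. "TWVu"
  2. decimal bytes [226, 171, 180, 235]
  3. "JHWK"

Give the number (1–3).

3

Key "laobea" = 6c 61 6f 62 65 61 is exactly B = 6 bytes: K' = 6c 61 6f 62 65 61.
K' ⊕ ipad = 5a 57 59 54 53 57; K' ⊕ opad = 30 3d 33 3e 39 3d.
m1: inner = H(5a 57 59 54 53 57 54 57 56 75) = 7e; tag = H(30 3d 33 3e 39 3d 7e) = d2
m2: inner = H(5a 57 59 54 53 57 e2 ab b4 eb) = 34; tag = H(30 3d 33 3e 39 3d 34) = 88
m3: inner = H(5a 57 59 54 53 57 4a 48 57 4b) = 3c; tag = H(30 3d 33 3e 39 3d 3c) = 90 ← matches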